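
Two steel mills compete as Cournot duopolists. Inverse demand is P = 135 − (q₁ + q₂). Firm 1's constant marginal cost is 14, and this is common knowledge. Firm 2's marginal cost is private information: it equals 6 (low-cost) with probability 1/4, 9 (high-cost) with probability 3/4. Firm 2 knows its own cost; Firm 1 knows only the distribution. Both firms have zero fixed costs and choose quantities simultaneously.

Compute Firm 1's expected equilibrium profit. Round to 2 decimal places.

Type-c best response for Firm 2: q₂(c) = (135 − c)/2 − q₁/2.
Firm 1 maximizes expected profit; its first-order condition is 135 − 2q₁ − E[q₂] − 14 = 0.
Substituting E[q₂] and solving: E[c₂] = 8.25, so q₁ = (135 − 2·14 + 8.25)/3 = 38.4167.
E[P] = 135 − (q₁ + E[q₂]) = 52.4167; Firm 1's expected profit = (E[P] − 14)·q₁ = (52.4167 − 14)·38.4167 = 1475.84.

1475.84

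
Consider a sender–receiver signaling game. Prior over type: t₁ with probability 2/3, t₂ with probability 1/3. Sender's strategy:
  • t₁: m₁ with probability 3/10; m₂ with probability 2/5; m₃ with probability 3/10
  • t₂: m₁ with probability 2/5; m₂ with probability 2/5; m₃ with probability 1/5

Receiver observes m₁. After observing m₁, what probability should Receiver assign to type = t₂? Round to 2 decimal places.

0.40

Apply Bayes' rule using the sender's strategy as the likelihood.
P(m₁) = (2/3)·(3/10) + (1/3)·(2/5) = 1/3
P(t₂ | m₁) = ((1/3)·(2/5)) / (1/3) = (2/15) / (1/3) = 2/5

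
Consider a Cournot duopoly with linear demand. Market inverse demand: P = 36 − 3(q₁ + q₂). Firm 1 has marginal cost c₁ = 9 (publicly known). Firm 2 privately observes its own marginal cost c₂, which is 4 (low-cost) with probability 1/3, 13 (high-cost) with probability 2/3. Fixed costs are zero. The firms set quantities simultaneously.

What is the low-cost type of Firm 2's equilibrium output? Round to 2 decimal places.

Firm 2 with cost c maximizes (36 − 3(q₁+q₂) − c)·q₂, giving q₂(c) = (36 − c − 3q₁)/6.
E[c₂] = 1/3·4 + 2/3·13 = 10
Firm 1's FOC against E[q₂] yields q₁ = (36 − 2·9 + E[c₂])/9 = (36 − 18 + 10)/9 = 3.11111.
q₂(low-cost) = (36 − 4 − 3·3.11111)/6 = 3.77778.

3.78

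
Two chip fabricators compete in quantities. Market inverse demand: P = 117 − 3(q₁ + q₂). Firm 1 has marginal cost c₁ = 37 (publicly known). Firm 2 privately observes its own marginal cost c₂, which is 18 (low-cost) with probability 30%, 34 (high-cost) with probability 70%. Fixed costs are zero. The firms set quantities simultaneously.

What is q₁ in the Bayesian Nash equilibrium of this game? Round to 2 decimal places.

8.02

Type-c best response for Firm 2: q₂(c) = (117 − c)/6 − q₁/2.
Firm 1 maximizes expected profit; its first-order condition is 117 − 6q₁ − 3E[q₂] − 37 = 0.
Substituting E[q₂] and solving: E[c₂] = 29.2, so q₁ = (117 − 2·37 + 29.2)/9 = 8.02222.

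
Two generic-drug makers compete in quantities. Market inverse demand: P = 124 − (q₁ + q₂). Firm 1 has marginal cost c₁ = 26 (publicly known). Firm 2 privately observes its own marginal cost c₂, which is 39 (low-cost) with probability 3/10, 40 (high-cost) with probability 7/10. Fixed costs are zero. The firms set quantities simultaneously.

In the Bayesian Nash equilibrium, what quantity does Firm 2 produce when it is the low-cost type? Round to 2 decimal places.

Type-c best response for Firm 2: q₂(c) = (124 − c)/2 − q₁/2.
Firm 1 maximizes expected profit; its first-order condition is 124 − 2q₁ − E[q₂] − 26 = 0.
Substituting E[q₂] and solving: E[c₂] = 39.7, so q₁ = (124 − 2·26 + 39.7)/3 = 37.2333.
q₂(low-cost) = (124 − 39 − 37.2333)/2 = 23.8833.

23.88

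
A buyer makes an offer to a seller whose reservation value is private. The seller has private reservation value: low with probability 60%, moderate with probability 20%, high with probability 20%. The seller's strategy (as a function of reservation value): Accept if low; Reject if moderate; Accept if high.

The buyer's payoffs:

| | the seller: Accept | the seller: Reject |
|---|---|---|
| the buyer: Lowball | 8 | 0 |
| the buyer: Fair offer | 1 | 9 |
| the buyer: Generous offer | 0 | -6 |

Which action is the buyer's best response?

Lowball

Compute the buyer's expected payoff for each action, taking the expectation over the seller's type.
E[Lowball] = 0.6·(8) + 0.2·(0) + 0.2·(8) = 6.4
E[Fair offer] = 0.6·(1) + 0.2·(9) + 0.2·(1) = 2.6
E[Generous offer] = 0.6·(0) + 0.2·(-6) + 0.2·(0) = -1.2
Best response: Lowball (6.4 is the largest).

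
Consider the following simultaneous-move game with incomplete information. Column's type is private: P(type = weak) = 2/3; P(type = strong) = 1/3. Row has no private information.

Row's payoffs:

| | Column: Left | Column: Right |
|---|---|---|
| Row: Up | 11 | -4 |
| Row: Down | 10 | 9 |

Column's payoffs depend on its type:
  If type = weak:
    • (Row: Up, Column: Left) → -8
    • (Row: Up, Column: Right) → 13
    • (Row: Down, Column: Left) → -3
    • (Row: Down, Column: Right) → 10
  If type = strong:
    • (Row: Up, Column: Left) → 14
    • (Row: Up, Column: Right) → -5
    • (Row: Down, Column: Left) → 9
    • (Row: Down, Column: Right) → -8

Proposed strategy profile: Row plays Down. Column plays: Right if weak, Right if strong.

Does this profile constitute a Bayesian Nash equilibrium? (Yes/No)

A profile is a BNE iff every type of every player is best-responding given beliefs about the other side.
Row plays Down: E[Down] = 2/3·(9) + 1/3·(9) = 9; E[Up] = -4. Best-responding. ✓
Column (type weak), facing Down: Left gives -3, Right gives 10. Proposed Right is best. ✓
Column (type strong), facing Down: Left gives 9, Right gives -8. Proposed Right is not best — profitable deviation exists. ✗

No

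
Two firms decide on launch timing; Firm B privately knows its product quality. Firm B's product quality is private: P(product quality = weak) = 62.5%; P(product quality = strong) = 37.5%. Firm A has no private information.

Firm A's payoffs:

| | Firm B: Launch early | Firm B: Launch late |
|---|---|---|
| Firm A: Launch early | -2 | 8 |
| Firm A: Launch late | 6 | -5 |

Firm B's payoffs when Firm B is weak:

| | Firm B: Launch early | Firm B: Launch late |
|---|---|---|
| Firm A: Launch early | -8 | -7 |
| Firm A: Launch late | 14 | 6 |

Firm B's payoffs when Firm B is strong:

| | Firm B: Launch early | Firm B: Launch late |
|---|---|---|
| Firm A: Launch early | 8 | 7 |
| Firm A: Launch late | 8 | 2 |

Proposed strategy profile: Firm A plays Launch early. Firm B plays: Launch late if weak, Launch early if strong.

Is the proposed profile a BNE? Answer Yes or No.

Yes

A profile is a BNE iff every type of every player is best-responding given beliefs about the other side.
Firm A plays Launch early: E[Launch early] = 0.625·(8) + 0.375·(-2) = 4.25; E[Launch late] = -0.875. Best-responding. ✓
Firm B (product quality weak), facing Launch early: Launch early gives -8, Launch late gives -7. Proposed Launch late is best. ✓
Firm B (product quality strong), facing Launch early: Launch early gives 8, Launch late gives 7. Proposed Launch early is best. ✓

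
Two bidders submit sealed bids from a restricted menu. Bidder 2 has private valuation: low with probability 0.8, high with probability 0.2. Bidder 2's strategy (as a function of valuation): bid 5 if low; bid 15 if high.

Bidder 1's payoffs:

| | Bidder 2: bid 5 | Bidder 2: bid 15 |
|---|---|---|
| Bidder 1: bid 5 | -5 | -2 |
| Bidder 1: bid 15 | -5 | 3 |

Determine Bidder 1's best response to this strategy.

E[bid 5] = 0.8·(-5) + 0.2·(-2) = -4.4
E[bid 15] = 0.8·(-5) + 0.2·(3) = -3.4
Best response: bid 15 (-3.4 is the largest).

bid 15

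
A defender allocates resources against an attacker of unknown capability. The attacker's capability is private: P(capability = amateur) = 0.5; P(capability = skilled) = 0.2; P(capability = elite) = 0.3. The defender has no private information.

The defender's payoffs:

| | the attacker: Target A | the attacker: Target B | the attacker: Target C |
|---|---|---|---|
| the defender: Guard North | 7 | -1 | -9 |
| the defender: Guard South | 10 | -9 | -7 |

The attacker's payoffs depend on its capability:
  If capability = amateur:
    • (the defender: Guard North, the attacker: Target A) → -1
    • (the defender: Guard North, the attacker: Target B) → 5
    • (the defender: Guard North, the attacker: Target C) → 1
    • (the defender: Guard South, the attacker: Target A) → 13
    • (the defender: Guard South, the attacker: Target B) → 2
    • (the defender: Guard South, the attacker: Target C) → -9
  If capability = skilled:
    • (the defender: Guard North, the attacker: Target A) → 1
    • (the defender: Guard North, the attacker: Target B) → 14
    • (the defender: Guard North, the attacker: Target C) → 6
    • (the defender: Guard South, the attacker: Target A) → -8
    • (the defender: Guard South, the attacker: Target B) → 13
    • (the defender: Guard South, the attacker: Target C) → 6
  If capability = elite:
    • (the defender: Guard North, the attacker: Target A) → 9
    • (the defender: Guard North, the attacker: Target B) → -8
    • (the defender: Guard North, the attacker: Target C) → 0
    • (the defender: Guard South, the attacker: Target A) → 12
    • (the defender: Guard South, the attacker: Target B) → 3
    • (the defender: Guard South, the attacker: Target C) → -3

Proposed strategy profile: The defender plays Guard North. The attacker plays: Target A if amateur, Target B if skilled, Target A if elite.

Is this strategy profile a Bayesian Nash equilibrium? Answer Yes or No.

The defender plays Guard North: E[Guard North] = 0.5·(7) + 0.2·(-1) + 0.3·(7) = 5.4; E[Guard South] = 6.2. Not best-responding. ✗
The attacker (capability amateur), facing Guard North: Target A gives -1, Target B gives 5, Target C gives 1. Proposed Target A is not best — profitable deviation exists. ✗
The attacker (capability skilled), facing Guard North: Target A gives 1, Target B gives 14, Target C gives 6. Proposed Target B is best. ✓
The attacker (capability elite), facing Guard North: Target A gives 9, Target B gives -8, Target C gives 0. Proposed Target A is best. ✓

No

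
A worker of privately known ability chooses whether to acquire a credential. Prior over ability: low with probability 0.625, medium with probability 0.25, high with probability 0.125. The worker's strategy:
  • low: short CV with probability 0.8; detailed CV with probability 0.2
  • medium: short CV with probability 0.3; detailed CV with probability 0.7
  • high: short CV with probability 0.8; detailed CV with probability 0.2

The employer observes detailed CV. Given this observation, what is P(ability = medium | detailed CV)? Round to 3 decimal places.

0.538

P(detailed CV) = 0.625·0.2 + 0.25·0.7 + 0.125·0.2 = 0.325
P(medium | detailed CV) = (0.25·0.7) / 0.325 = 0.175 / 0.325 = 0.538462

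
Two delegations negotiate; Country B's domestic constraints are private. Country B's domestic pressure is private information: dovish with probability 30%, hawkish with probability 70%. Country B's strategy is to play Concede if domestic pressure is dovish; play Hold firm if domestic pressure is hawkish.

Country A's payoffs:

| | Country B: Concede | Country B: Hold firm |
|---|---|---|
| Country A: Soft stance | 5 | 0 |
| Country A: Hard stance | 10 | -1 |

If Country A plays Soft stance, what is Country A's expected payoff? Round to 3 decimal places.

1.500

E[Soft stance] = 0.3·5 + 0.7·0 = 1.5 + 0 = 1.5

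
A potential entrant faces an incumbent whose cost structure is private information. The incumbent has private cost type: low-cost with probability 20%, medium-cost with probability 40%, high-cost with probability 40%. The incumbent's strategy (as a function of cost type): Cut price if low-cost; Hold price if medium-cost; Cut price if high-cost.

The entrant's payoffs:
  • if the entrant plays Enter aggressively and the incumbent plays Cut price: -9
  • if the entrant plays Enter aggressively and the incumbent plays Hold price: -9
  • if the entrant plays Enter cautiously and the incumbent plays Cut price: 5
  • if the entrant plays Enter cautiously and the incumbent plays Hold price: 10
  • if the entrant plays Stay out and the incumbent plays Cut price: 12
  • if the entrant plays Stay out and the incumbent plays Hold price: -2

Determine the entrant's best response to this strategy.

E[Enter aggressively] = 0.2·(-9) + 0.4·(-9) + 0.4·(-9) = -9
E[Enter cautiously] = 0.2·(5) + 0.4·(10) + 0.4·(5) = 7
E[Stay out] = 0.2·(12) + 0.4·(-2) + 0.4·(12) = 6.4
Best response: Enter cautiously (7 is the largest).

Enter cautiously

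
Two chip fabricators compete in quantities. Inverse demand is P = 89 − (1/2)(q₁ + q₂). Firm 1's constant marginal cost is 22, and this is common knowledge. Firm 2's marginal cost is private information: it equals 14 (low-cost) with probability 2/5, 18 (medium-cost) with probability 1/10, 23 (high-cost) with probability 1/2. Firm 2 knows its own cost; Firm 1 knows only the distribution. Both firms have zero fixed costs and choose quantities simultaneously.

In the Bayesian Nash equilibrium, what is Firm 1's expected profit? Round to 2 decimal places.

Firm 2 with cost c maximizes (89 − (1/2)(q₁+q₂) − c)·q₂, giving q₂(c) = (89 − c − (1/2)q₁).
E[c₂] = 2/5·14 + 1/10·18 + 1/2·23 = 18.9
Firm 1's FOC against E[q₂] yields q₁ = (89 − 2·22 + E[c₂])/(3/2) = (89 − 44 + 18.9)/(3/2) = 42.6.
E[P] = 89 − (1/2)·(q₁ + E[q₂]) = 43.3; Firm 1's expected profit = (E[P] − 22)·q₁ = (43.3 − 22)·42.6 = 907.38.

907.38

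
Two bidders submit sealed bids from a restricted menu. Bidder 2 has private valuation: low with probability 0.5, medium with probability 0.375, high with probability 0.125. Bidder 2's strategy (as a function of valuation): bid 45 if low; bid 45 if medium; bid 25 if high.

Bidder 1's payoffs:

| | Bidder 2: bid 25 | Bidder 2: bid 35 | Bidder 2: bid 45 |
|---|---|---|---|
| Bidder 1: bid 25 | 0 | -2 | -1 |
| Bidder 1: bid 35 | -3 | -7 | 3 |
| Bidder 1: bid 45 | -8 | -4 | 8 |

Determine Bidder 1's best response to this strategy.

bid 45

Compute Bidder 1's expected payoff for each action, taking the expectation over Bidder 2's type.
E[bid 25] = 0.5·(-1) + 0.375·(-1) + 0.125·(0) = -0.875
E[bid 35] = 0.5·(3) + 0.375·(3) + 0.125·(-3) = 2.25
E[bid 45] = 0.5·(8) + 0.375·(8) + 0.125·(-8) = 6
Best response: bid 45 (6 is the largest).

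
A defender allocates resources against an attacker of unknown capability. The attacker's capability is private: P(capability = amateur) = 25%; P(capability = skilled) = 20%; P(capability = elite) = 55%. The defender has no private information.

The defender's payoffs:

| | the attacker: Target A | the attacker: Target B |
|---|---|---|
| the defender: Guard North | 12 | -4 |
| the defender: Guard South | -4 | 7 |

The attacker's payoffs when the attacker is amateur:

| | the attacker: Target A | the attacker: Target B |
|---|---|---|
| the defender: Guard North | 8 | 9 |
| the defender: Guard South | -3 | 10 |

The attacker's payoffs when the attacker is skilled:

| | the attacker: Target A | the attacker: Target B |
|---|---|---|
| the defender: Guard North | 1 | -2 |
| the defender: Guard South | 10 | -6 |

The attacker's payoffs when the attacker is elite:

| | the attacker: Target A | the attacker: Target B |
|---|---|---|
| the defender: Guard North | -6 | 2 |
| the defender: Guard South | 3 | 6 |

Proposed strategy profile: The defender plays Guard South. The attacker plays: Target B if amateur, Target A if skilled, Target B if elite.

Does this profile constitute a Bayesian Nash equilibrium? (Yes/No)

Yes

A profile is a BNE iff every type of every player is best-responding given beliefs about the other side.
The defender plays Guard South: E[Guard South] = 0.25·(7) + 0.2·(-4) + 0.55·(7) = 4.8; E[Guard North] = -0.8. Best-responding. ✓
The attacker (capability amateur), facing Guard South: Target A gives -3, Target B gives 10. Proposed Target B is best. ✓
The attacker (capability skilled), facing Guard South: Target A gives 10, Target B gives -6. Proposed Target A is best. ✓
The attacker (capability elite), facing Guard South: Target A gives 3, Target B gives 6. Proposed Target B is best. ✓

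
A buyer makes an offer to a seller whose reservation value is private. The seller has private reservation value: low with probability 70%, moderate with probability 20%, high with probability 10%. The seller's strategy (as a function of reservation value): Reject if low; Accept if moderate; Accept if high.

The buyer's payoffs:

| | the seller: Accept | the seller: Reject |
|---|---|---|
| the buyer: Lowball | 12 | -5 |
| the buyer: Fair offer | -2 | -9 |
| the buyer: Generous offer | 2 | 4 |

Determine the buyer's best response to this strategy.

E[Lowball] = 0.7·(-5) + 0.2·(12) + 0.1·(12) = 0.1
E[Fair offer] = 0.7·(-9) + 0.2·(-2) + 0.1·(-2) = -6.9
E[Generous offer] = 0.7·(4) + 0.2·(2) + 0.1·(2) = 3.4
Best response: Generous offer (3.4 is the largest).

Generous offer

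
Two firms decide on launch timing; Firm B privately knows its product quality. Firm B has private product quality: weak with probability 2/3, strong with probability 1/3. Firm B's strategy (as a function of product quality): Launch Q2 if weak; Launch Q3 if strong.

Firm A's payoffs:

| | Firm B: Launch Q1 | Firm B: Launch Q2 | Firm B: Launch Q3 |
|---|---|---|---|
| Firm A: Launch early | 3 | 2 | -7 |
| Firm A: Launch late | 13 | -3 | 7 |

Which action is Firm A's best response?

E[Launch early] = 2/3·(2) + 1/3·(-7) = -1
E[Launch late] = 2/3·(-3) + 1/3·(7) = 1/3
Best response: Launch late (1/3 is the largest).

Launch late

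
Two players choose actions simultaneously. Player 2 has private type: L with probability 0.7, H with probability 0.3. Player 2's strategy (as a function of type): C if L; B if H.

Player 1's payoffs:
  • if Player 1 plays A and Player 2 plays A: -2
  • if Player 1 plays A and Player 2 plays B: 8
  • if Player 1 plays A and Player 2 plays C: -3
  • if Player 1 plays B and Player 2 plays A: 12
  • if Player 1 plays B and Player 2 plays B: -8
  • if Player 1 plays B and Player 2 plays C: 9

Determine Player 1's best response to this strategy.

E[A] = 0.7·(-3) + 0.3·(8) = 0.3
E[B] = 0.7·(9) + 0.3·(-8) = 3.9
Best response: B (3.9 is the largest).

B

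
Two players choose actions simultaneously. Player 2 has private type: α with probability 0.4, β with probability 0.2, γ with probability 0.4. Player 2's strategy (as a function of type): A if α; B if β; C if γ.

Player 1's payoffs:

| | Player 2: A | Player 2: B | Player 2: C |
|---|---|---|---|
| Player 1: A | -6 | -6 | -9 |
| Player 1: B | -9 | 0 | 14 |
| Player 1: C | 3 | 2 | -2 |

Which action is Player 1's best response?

E[A] = 0.4·(-6) + 0.2·(-6) + 0.4·(-9) = -7.2
E[B] = 0.4·(-9) + 0.2·(0) + 0.4·(14) = 2
E[C] = 0.4·(3) + 0.2·(2) + 0.4·(-2) = 0.8
Best response: B (2 is the largest).

B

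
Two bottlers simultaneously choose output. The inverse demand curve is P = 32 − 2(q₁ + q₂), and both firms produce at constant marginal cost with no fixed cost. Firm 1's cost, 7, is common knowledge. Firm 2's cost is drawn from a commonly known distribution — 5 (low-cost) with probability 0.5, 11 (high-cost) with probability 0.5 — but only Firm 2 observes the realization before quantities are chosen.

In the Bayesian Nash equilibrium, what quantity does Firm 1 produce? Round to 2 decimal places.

Type-c best response for Firm 2: q₂(c) = (32 − c)/4 − q₁/2.
Firm 1 maximizes expected profit; its first-order condition is 32 − 4q₁ − 2E[q₂] − 7 = 0.
Substituting E[q₂] and solving: E[c₂] = 8, so q₁ = (32 − 2·7 + 8)/6 = 4.33333.

4.33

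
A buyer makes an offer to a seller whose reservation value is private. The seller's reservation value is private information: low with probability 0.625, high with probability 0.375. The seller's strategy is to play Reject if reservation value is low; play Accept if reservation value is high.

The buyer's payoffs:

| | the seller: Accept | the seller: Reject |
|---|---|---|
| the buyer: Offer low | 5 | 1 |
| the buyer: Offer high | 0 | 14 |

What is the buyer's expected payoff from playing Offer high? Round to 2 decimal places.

Take the expectation over the seller's reservation value, weighting each type's action by its prior probability.
E[Offer high] = 0.625·14 + 0.375·0 = 8.75 + 0 = 8.75

8.75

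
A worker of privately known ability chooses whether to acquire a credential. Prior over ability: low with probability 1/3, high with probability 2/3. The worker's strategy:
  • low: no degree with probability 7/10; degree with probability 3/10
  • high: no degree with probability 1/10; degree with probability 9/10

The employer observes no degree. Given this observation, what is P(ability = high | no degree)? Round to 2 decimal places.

P(no degree) = (1/3)·(7/10) + (2/3)·(1/10) = 3/10
P(high | no degree) = ((2/3)·(1/10)) / (3/10) = (1/15) / (3/10) = 2/9

0.22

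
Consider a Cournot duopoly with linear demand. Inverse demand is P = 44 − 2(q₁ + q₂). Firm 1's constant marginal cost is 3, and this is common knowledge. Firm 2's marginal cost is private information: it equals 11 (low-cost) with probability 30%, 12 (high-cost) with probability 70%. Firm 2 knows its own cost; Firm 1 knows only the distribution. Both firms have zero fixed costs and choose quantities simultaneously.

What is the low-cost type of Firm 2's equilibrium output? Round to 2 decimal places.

Type-c best response for Firm 2: q₂(c) = (44 − c)/4 − q₁/2.
Firm 1 maximizes expected profit; its first-order condition is 44 − 4q₁ − 2E[q₂] − 3 = 0.
Substituting E[q₂] and solving: E[c₂] = 11.7, so q₁ = (44 − 2·3 + 11.7)/6 = 8.28333.
q₂(low-cost) = (44 − 11 − 2·8.28333)/4 = 4.10833.

4.11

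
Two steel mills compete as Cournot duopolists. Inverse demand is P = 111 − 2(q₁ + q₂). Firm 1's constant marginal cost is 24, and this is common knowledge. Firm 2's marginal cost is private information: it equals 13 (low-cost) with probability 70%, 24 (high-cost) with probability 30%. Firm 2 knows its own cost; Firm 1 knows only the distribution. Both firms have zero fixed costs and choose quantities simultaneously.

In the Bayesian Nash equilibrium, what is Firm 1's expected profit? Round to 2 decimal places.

349.36

Firm 2 with cost c maximizes (111 − 2(q₁+q₂) − c)·q₂, giving q₂(c) = (111 − c − 2q₁)/4.
E[c₂] = 0.7·13 + 0.3·24 = 16.3
Firm 1's FOC against E[q₂] yields q₁ = (111 − 2·24 + E[c₂])/6 = (111 − 48 + 16.3)/6 = 13.2167.
E[P] = 111 − 2·(q₁ + E[q₂]) = 50.4333; Firm 1's expected profit = (E[P] − 24)·q₁ = (50.4333 − 24)·13.2167 = 349.361.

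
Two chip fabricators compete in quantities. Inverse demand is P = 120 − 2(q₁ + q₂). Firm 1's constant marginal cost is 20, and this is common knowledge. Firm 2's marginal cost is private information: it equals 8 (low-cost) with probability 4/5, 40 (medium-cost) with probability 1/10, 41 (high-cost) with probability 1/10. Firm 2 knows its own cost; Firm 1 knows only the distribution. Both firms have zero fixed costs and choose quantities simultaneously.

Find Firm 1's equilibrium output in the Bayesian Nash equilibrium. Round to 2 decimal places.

15.75

Firm 2 with cost c maximizes (120 − 2(q₁+q₂) − c)·q₂, giving q₂(c) = (120 − c − 2q₁)/4.
E[c₂] = 4/5·8 + 1/10·40 + 1/10·41 = 14.5
Firm 1's FOC against E[q₂] yields q₁ = (120 − 2·20 + E[c₂])/6 = (120 − 40 + 14.5)/6 = 15.75.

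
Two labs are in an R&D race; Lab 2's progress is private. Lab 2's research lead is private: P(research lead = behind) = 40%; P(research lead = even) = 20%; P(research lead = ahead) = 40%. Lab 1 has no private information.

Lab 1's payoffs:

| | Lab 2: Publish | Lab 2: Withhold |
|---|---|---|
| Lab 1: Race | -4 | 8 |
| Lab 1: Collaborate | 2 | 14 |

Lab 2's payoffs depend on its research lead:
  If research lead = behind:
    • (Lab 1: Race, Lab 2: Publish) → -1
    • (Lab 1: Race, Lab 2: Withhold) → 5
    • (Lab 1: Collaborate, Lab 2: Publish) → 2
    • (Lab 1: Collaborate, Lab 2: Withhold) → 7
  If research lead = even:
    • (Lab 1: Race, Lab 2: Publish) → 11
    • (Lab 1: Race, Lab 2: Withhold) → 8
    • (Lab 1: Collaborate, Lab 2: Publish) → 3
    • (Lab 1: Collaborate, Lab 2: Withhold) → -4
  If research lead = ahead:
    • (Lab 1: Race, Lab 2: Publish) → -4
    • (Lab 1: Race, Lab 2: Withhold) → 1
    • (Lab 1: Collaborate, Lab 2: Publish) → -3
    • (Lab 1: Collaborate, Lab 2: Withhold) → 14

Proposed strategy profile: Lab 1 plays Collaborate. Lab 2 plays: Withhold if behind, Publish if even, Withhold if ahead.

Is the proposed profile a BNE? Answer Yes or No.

Yes

Lab 1 plays Collaborate: E[Collaborate] = 0.4·(14) + 0.2·(2) + 0.4·(14) = 11.6; E[Race] = 5.6. Best-responding. ✓
Lab 2 (research lead behind), facing Collaborate: Publish gives 2, Withhold gives 7. Proposed Withhold is best. ✓
Lab 2 (research lead even), facing Collaborate: Publish gives 3, Withhold gives -4. Proposed Publish is best. ✓
Lab 2 (research lead ahead), facing Collaborate: Publish gives -3, Withhold gives 14. Proposed Withhold is best. ✓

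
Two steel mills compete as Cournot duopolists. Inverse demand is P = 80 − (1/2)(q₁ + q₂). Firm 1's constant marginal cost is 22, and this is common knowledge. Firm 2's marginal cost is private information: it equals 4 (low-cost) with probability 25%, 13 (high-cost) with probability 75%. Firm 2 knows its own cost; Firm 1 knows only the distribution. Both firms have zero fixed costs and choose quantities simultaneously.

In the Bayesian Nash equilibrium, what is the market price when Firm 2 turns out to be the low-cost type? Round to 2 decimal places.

34.21

Type-c best response for Firm 2: q₂(c) = (80 − c) − q₁/2.
Firm 1 maximizes expected profit; its first-order condition is 80 − q₁ − (1/2)E[q₂] − 22 = 0.
Substituting E[q₂] and solving: E[c₂] = 10.75, so q₁ = (80 − 2·22 + 10.75)/(3/2) = 31.1667.
q₂(low-cost) = 60.4167, so P = 80 − (1/2)·(31.1667 + 60.4167) = 34.2083.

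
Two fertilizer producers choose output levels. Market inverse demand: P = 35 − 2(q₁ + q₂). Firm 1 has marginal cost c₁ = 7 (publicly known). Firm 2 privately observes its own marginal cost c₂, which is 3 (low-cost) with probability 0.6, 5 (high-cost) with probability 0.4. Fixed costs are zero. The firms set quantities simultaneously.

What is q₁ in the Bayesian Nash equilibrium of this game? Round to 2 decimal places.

4.13

Firm 2 with cost c maximizes (35 − 2(q₁+q₂) − c)·q₂, giving q₂(c) = (35 − c − 2q₁)/4.
E[c₂] = 0.6·3 + 0.4·5 = 3.8
Firm 1's FOC against E[q₂] yields q₁ = (35 − 2·7 + E[c₂])/6 = (35 − 14 + 3.8)/6 = 4.13333.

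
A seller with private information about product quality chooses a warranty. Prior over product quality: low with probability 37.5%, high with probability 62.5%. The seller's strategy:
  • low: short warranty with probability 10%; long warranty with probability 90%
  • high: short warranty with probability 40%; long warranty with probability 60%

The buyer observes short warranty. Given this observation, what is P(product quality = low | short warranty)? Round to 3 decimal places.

Apply Bayes' rule using the sender's strategy as the likelihood.
P(short warranty) = 0.375·0.1 + 0.625·0.4 = 0.2875
P(low | short warranty) = (0.375·0.1) / 0.2875 = 0.0375 / 0.2875 = 0.130435

0.130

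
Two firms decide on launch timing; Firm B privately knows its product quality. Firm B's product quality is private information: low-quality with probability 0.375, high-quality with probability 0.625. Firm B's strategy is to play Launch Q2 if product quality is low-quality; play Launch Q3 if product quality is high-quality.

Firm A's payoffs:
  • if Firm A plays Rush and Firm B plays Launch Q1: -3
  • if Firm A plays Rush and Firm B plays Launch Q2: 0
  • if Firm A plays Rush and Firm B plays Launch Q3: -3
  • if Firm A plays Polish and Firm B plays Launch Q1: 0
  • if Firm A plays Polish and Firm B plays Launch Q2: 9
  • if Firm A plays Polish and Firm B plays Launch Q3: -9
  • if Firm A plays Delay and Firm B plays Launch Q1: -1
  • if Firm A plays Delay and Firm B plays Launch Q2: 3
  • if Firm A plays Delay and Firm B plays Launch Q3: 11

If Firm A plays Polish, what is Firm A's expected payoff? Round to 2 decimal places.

E[Polish] = 0.375·9 + 0.625·(-9) = 3.375 + (-5.625) = -2.25

-2.25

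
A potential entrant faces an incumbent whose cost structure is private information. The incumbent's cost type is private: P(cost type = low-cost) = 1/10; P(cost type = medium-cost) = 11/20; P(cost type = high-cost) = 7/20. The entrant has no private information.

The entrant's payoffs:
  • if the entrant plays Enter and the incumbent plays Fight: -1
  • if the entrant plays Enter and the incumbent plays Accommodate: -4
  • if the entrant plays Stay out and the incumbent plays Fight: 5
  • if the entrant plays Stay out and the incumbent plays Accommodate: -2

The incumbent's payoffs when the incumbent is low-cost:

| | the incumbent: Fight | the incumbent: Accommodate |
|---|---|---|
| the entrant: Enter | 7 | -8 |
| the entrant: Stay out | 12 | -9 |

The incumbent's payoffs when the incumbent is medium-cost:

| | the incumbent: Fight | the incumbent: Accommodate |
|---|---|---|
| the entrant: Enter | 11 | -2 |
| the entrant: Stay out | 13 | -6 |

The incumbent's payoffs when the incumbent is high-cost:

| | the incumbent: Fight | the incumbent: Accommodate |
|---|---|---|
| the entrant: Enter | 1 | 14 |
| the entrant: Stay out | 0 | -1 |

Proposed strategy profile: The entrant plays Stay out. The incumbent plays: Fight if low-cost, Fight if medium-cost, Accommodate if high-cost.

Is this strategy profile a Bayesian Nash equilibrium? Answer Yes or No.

The entrant plays Stay out: E[Stay out] = 1/10·(5) + 11/20·(5) + 7/20·(-2) = 51/20; E[Enter] = -41/20. Best-responding. ✓
The incumbent (cost type low-cost), facing Stay out: Fight gives 12, Accommodate gives -9. Proposed Fight is best. ✓
The incumbent (cost type medium-cost), facing Stay out: Fight gives 13, Accommodate gives -6. Proposed Fight is best. ✓
The incumbent (cost type high-cost), facing Stay out: Fight gives 0, Accommodate gives -1. Proposed Accommodate is not best — profitable deviation exists. ✗

No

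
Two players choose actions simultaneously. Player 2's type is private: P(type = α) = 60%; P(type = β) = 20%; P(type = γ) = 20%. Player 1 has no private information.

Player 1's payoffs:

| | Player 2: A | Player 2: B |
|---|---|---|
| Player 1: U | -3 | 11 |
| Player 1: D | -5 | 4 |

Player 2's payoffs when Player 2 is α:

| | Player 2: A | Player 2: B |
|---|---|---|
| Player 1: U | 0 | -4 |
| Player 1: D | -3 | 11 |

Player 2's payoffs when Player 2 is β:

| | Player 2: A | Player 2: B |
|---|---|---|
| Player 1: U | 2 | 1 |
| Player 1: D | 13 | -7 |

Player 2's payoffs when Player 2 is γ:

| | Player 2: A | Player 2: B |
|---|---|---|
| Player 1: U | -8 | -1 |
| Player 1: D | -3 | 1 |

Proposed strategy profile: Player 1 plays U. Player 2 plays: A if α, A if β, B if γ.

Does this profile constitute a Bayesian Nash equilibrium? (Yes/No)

Yes

Player 1 plays U: E[U] = 0.6·(-3) + 0.2·(-3) + 0.2·(11) = -0.2; E[D] = -3.2. Best-responding. ✓
Player 2 (type α), facing U: A gives 0, B gives -4. Proposed A is best. ✓
Player 2 (type β), facing U: A gives 2, B gives 1. Proposed A is best. ✓
Player 2 (type γ), facing U: A gives -8, B gives -1. Proposed B is best. ✓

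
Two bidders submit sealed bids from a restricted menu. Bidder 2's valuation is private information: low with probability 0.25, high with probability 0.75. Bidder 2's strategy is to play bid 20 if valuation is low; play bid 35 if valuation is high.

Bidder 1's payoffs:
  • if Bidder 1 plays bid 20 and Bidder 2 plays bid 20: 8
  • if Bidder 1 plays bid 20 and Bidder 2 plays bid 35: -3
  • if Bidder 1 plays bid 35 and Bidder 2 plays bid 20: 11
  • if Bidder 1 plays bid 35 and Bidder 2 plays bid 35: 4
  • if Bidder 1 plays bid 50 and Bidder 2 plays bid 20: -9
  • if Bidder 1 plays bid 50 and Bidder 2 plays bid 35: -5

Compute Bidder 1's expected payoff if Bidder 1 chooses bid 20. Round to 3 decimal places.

Take the expectation over Bidder 2's valuation, weighting each type's action by its prior probability.
E[bid 20] = 0.25·8 + 0.75·(-3) = 2 + (-2.25) = -0.25

-0.250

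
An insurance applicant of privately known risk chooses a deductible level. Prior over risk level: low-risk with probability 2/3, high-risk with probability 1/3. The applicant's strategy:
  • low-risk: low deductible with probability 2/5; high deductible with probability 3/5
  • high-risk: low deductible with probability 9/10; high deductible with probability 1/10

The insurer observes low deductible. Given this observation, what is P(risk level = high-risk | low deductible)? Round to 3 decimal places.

Apply Bayes' rule using the sender's strategy as the likelihood.
P(low deductible) = (2/3)·(2/5) + (1/3)·(9/10) = 17/30
P(high-risk | low deductible) = ((1/3)·(9/10)) / (17/30) = (3/10) / (17/30) = 9/17

0.529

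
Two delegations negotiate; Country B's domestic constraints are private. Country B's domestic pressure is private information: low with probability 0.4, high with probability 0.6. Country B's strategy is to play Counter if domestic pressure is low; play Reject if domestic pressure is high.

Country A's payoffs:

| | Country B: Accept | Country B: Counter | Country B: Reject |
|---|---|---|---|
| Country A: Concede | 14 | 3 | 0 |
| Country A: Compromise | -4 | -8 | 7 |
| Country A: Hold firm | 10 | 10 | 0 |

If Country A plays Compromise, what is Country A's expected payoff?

1

E[Compromise] = 0.4·(-8) + 0.6·7 = (-3.2) + 4.2 = 1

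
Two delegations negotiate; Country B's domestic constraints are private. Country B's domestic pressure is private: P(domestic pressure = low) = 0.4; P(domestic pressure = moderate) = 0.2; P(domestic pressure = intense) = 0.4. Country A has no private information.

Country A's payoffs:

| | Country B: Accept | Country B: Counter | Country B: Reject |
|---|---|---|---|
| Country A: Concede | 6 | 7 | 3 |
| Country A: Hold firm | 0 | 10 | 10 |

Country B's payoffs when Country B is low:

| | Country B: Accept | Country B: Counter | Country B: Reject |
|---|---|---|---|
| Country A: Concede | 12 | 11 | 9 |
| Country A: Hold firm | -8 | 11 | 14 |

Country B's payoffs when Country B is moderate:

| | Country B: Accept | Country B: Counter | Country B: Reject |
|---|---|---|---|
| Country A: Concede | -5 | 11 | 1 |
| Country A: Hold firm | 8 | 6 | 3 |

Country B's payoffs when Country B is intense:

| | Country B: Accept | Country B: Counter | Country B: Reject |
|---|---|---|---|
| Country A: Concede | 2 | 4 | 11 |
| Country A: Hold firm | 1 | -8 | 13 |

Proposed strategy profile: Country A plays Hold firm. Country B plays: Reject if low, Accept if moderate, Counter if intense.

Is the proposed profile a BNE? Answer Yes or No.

Country A plays Hold firm: E[Hold firm] = 0.4·(10) + 0.2·(0) + 0.4·(10) = 8; E[Concede] = 5.2. Best-responding. ✓
Country B (domestic pressure low), facing Hold firm: Accept gives -8, Counter gives 11, Reject gives 14. Proposed Reject is best. ✓
Country B (domestic pressure moderate), facing Hold firm: Accept gives 8, Counter gives 6, Reject gives 3. Proposed Accept is best. ✓
Country B (domestic pressure intense), facing Hold firm: Accept gives 1, Counter gives -8, Reject gives 13. Proposed Counter is not best — profitable deviation exists. ✗

No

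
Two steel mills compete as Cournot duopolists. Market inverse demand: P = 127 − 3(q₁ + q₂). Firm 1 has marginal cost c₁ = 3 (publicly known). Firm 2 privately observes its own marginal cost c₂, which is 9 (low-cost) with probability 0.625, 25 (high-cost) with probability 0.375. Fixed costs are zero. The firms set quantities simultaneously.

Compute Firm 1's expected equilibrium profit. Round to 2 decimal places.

685.04

Each type of Firm 2 best-responds to q₁; Firm 1 best-responds to the expected q₂ over Firm 2's types.
Firm 2 with cost c maximizes (127 − 3(q₁+q₂) − c)·q₂, giving q₂(c) = (127 − c − 3q₁)/6.
E[c₂] = 0.625·9 + 0.375·25 = 15
Firm 1's FOC against E[q₂] yields q₁ = (127 − 2·3 + E[c₂])/9 = (127 − 6 + 15)/9 = 15.1111.
E[P] = 127 − 3·(q₁ + E[q₂]) = 48.3333; Firm 1's expected profit = (E[P] − 3)·q₁ = (48.3333 − 3)·15.1111 = 685.037.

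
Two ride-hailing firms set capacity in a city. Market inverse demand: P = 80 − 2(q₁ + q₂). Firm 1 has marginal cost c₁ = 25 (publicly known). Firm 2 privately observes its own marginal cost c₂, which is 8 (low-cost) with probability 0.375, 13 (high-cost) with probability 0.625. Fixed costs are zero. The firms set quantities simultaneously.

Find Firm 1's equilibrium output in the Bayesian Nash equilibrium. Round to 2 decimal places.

Firm 2 with cost c maximizes (80 − 2(q₁+q₂) − c)·q₂, giving q₂(c) = (80 − c − 2q₁)/4.
E[c₂] = 0.375·8 + 0.625·13 = 11.125
Firm 1's FOC against E[q₂] yields q₁ = (80 − 2·25 + E[c₂])/6 = (80 − 50 + 11.125)/6 = 6.85417.

6.85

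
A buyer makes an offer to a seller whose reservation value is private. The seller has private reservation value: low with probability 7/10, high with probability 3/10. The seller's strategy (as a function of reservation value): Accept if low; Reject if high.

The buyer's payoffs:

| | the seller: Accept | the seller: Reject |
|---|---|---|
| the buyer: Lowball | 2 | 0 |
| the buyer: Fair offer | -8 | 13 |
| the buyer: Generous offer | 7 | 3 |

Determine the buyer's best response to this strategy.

Generous offer

E[Lowball] = 7/10·(2) + 3/10·(0) = 7/5
E[Fair offer] = 7/10·(-8) + 3/10·(13) = -17/10
E[Generous offer] = 7/10·(7) + 3/10·(3) = 29/5
Best response: Generous offer (29/5 is the largest).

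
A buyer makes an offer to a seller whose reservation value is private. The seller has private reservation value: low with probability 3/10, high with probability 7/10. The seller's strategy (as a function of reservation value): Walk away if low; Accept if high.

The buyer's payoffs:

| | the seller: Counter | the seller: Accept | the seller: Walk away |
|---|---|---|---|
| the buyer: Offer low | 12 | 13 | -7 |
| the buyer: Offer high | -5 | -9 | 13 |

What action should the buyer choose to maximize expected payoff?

E[Offer low] = 3/10·(-7) + 7/10·(13) = 7
E[Offer high] = 3/10·(13) + 7/10·(-9) = -12/5
Best response: Offer low (7 is the largest).

Offer low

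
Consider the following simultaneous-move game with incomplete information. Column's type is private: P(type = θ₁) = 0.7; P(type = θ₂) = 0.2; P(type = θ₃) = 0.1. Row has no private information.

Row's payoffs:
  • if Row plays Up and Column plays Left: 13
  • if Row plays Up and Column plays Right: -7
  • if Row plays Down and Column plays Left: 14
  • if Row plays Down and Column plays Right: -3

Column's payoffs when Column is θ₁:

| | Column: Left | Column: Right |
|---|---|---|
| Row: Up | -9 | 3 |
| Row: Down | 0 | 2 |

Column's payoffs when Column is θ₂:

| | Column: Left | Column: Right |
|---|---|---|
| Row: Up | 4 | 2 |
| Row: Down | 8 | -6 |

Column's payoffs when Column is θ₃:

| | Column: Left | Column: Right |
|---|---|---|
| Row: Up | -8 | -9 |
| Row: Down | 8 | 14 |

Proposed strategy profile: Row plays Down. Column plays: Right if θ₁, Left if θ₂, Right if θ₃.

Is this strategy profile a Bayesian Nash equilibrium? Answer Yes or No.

Yes

A profile is a BNE iff every type of every player is best-responding given beliefs about the other side.
Row plays Down: E[Down] = 0.7·(-3) + 0.2·(14) + 0.1·(-3) = 0.4; E[Up] = -3. Best-responding. ✓
Column (type θ₁), facing Down: Left gives 0, Right gives 2. Proposed Right is best. ✓
Column (type θ₂), facing Down: Left gives 8, Right gives -6. Proposed Left is best. ✓
Column (type θ₃), facing Down: Left gives 8, Right gives 14. Proposed Right is best. ✓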